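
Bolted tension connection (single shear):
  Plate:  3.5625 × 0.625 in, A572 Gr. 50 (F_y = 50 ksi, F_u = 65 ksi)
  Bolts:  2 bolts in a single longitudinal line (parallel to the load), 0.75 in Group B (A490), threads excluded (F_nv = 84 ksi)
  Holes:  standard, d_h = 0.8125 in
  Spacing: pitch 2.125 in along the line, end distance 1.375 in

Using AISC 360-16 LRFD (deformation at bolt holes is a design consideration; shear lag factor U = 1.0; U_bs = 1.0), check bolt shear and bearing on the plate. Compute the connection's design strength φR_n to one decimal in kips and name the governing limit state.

55.7 kips (bolt shear governs)

Bolt shear: A_b = π(0.75)²/4 = 0.44179 in². φR_n = 0.75 × 84 × 0.44179 × 2 × 1 = 55.7 kips.
Bearing (0.625 in plate, F_u = 65 ksi): end bolts L_c = 1.375 − 0.8125/2 = 0.96875, R_n = min(1.2×0.96875×0.625×65, 2.4×0.75×0.625×65) = 47.227 kips/bolt; interior L_c = 2.125 − 0.8125 = 1.3125, R_n = 63.984 kips/bolt. φR_n = 0.75 × (1×47.227 + 1×63.984) = 83.4 kips.
Governing: min(55.7, 83.4) = 55.7 kips → bolt shear.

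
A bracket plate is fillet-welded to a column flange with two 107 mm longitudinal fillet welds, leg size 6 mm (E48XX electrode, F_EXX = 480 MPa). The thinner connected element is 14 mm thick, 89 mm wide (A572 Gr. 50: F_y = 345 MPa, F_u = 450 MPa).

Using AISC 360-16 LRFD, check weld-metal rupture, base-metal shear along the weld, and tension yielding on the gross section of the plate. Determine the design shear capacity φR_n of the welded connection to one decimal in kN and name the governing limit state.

Weld metal: throat = 0.707×6 = 4.242 mm, L = 2×107 = 214 mm. φR_n = 0.75 × 0.6 × 480 × 4.242 × 214 = 196.1 kN.
Base metal shear (14 mm plate): yield φR_n = 1.0×0.6×345×14×214 = 620.2 kN; rupture φR_n = 0.75×0.6×450×14×214 = 606.7 kN; take 606.7 kN (rupture).
Tension yield (gross): A_g = 89×14 = 1246 mm². φR_n = 0.90 × 345 × 1246 = 386.9 kN.
Governing: min(196.1, 606.7, 386.9) = 196.1 kN → weld metal.

196.1 kN (weld metal governs)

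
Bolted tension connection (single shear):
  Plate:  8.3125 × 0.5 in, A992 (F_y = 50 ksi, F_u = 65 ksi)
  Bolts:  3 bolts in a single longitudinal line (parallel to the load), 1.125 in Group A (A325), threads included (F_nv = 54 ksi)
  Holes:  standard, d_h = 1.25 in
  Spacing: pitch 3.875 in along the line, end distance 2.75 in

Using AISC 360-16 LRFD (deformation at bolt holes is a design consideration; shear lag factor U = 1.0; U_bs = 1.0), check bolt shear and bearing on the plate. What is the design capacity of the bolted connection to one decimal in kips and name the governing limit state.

Bolt shear: A_b = π(1.125)²/4 = 0.99402 in². φR_n = 0.75 × 54 × 0.99402 × 3 × 1 = 120.8 kips.
Bearing (0.5 in plate, F_u = 65 ksi): end bolts L_c = 2.75 − 1.25/2 = 2.125, R_n = min(1.2×2.125×0.5×65, 2.4×1.125×0.5×65) = 82.875 kips/bolt; interior L_c = 3.875 − 1.25 = 2.625, R_n = 87.75 kips/bolt. φR_n = 0.75 × (1×82.875 + 2×87.75) = 193.8 kips.
Governing: min(120.8, 193.8) = 120.8 kips → bolt shear.

120.8 kips (bolt shear governs)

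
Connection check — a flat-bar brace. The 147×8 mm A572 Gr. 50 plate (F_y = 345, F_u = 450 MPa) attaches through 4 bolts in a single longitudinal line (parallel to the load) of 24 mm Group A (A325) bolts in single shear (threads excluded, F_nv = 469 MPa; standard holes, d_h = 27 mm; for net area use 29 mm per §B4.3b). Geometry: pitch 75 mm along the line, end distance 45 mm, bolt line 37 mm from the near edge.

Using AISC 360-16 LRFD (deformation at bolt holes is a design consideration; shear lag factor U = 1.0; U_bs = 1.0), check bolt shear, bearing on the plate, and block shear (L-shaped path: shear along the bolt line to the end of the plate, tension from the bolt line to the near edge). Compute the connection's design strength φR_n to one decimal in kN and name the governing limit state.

Bolt shear: A_b = π(24)²/4 = 452.39 mm². φR_n = 0.75 × 469 × 452.39 × 4 × 1 = 636.5 kN.
Bearing (8 mm plate, F_u = 450 MPa): end bolts L_c = 45 − 27/2 = 31.5, R_n = min(1.2×31.5×8×450, 2.4×24×8×450) = 136.08 kN/bolt; interior L_c = 75 − 27 = 48, R_n = 207.36 kN/bolt. φR_n = 0.75 × (1×136.08 + 3×207.36) = 568.6 kN.
Block shear: shear path 1×[45+3×75] = 1×270 mm, A_gv = 2160, A_nv = 1×(270 − 3.5×29)×8 = 1348 mm²; tension to near edge: (37 − 0.5×29)×8 = 180 mm². R_n = min(0.6×450×1348, 0.6×345×2160) + 1.0×450×180 = min(363.96, 447.12) + 81 = 444.96 kN. φR_n = 0.75 × 444.96 = 333.7 kN.
Governing: min(636.5, 568.6, 333.7) = 333.7 kN → block shear.

333.7 kN (block shear governs)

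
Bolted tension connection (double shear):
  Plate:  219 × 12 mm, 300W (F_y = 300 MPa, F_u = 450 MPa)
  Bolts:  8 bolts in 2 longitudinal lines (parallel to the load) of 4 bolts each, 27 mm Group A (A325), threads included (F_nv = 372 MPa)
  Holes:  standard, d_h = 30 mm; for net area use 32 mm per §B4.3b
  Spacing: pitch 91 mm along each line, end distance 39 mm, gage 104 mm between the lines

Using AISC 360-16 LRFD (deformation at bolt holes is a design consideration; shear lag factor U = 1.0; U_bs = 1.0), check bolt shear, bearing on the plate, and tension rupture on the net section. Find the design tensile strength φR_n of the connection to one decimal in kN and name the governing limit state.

Bolt shear: A_b = π(27)²/4 = 572.56 mm². φR_n = 0.75 × 372 × 572.56 × 8 × 2 = 2555.9 kN.
Bearing (12 mm plate, F_u = 450 MPa): end bolts L_c = 39 − 30/2 = 24, R_n = min(1.2×24×12×450, 2.4×27×12×450) = 155.52 kN/bolt; interior L_c = 91 − 30 = 61, R_n = 349.92 kN/bolt. φR_n = 0.75 × (2×155.52 + 6×349.92) = 1807.9 kN.
Tension rupture (net): A_n = (219 − 2×32)×12 = 1860 mm² (U = 1.0, A_e = A_n). φR_n = 0.75 × 450 × 1860 = 627.8 kN.
Governing: min(2555.9, 1807.9, 627.8) = 627.8 kN → net-section rupture.

627.8 kN (net-section rupture governs)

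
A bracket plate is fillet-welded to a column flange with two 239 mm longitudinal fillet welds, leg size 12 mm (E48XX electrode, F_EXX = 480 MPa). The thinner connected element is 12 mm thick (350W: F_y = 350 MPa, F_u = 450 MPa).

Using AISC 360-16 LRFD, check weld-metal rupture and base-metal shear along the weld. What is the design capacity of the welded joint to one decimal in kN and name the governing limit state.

876.0 kN (weld metal governs)

Weld metal: throat = 0.707×12 = 8.484 mm, L = 2×239 = 478 mm. φR_n = 0.75 × 0.6 × 480 × 8.484 × 478 = 876.0 kN.
Base metal shear (12 mm plate): yield φR_n = 1.0×0.6×350×12×478 = 1204.6 kN; rupture φR_n = 0.75×0.6×450×12×478 = 1161.5 kN; take 1161.5 kN (rupture).
Governing: min(876.0, 1161.5) = 876.0 kN → weld metal.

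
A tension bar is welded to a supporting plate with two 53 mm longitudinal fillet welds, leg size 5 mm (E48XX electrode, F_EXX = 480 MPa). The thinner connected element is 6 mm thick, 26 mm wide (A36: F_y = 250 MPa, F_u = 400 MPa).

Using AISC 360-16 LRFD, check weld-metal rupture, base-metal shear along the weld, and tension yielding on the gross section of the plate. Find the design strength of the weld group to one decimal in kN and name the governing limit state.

35.1 kN (gross-section yield governs)

Weld metal: throat = 0.707×5 = 3.535 mm, L = 2×53 = 106 mm. φR_n = 0.75 × 0.6 × 480 × 3.535 × 106 = 80.9 kN.
Base metal shear (6 mm plate): yield φR_n = 1.0×0.6×250×6×106 = 95.4 kN; rupture φR_n = 0.75×0.6×400×6×106 = 114.5 kN; take 95.4 kN (yield).
Tension yield (gross): A_g = 26×6 = 156 mm². φR_n = 0.90 × 250 × 156 = 35.1 kN.
Governing: min(80.9, 95.4, 35.1) = 35.1 kN → gross-section yield.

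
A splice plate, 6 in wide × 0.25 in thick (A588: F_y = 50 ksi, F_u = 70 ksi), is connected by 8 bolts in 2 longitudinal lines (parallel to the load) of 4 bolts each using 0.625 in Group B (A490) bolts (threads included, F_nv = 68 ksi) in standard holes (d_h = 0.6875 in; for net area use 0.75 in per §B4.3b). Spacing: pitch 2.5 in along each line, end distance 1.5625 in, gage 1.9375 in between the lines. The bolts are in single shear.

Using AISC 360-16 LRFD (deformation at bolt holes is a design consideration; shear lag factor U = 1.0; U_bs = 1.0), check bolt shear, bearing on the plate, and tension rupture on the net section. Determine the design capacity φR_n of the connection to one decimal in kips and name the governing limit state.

Bolt shear: A_b = π(0.625)²/4 = 0.3068 in². φR_n = 0.75 × 68 × 0.3068 × 8 × 1 = 125.2 kips.
Bearing (0.25 in plate, F_u = 70 ksi): end bolts L_c = 1.5625 − 0.6875/2 = 1.21875, R_n = min(1.2×1.21875×0.25×70, 2.4×0.625×0.25×70) = 25.594 kips/bolt; interior L_c = 2.5 − 0.6875 = 1.8125, R_n = 26.25 kips/bolt. φR_n = 0.75 × (2×25.594 + 6×26.25) = 156.5 kips.
Tension rupture (net): A_n = (6 − 2×0.75)×0.25 = 1.125 in² (U = 1.0, A_e = A_n). φR_n = 0.75 × 70 × 1.125 = 59.1 kips.
Governing: min(125.2, 156.5, 59.1) = 59.1 kips → net-section rupture.

59.1 kips (net-section rupture governs)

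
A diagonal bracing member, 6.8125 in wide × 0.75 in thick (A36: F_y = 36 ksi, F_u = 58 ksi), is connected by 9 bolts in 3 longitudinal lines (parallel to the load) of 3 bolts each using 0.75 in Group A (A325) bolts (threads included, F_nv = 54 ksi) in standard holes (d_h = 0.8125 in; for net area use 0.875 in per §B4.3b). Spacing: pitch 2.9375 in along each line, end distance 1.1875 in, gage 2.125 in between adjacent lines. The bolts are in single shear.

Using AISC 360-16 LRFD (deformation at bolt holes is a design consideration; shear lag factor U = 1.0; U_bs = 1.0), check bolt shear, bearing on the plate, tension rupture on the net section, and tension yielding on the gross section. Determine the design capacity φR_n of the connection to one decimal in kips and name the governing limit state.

136.6 kips (net-section rupture governs)

Bolt shear: A_b = π(0.75)²/4 = 0.44179 in². φR_n = 0.75 × 54 × 0.44179 × 9 × 1 = 161.0 kips.
Bearing (0.75 in plate, F_u = 58 ksi): end bolts L_c = 1.1875 − 0.8125/2 = 0.78125, R_n = min(1.2×0.78125×0.75×58, 2.4×0.75×0.75×58) = 40.781 kips/bolt; interior L_c = 2.9375 − 0.8125 = 2.125, R_n = 78.3 kips/bolt. φR_n = 0.75 × (3×40.781 + 6×78.3) = 444.1 kips.
Tension rupture (net): A_n = (6.8125 − 3×0.875)×0.75 = 3.1406 in² (U = 1.0, A_e = A_n). φR_n = 0.75 × 58 × 3.1406 = 136.6 kips.
Tension yield (gross): A_g = 6.8125×0.75 = 5.1094 in². φR_n = 0.90 × 36 × 5.1094 = 165.5 kips.
Governing: min(161.0, 444.1, 136.6, 165.5) = 136.6 kips → net-section rupture.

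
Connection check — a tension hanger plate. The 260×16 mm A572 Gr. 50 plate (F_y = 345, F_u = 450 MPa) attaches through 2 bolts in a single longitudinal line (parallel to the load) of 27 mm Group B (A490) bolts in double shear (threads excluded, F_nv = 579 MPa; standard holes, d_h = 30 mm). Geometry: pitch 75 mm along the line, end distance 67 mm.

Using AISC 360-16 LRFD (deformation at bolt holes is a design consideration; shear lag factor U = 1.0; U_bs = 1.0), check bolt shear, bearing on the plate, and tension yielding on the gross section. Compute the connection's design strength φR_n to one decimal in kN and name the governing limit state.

628.6 kN (bearing governs)

Bolt shear: A_b = π(27)²/4 = 572.56 mm². φR_n = 0.75 × 579 × 572.56 × 2 × 2 = 994.5 kN.
Bearing (16 mm plate, F_u = 450 MPa): end bolts L_c = 67 − 30/2 = 52, R_n = min(1.2×52×16×450, 2.4×27×16×450) = 449.28 kN/bolt; interior L_c = 75 − 30 = 45, R_n = 388.8 kN/bolt. φR_n = 0.75 × (1×449.28 + 1×388.8) = 628.6 kN.
Tension yield (gross): A_g = 260×16 = 4160 mm². φR_n = 0.90 × 345 × 4160 = 1291.7 kN.
Governing: min(994.5, 628.6, 1291.7) = 628.6 kN → bearing.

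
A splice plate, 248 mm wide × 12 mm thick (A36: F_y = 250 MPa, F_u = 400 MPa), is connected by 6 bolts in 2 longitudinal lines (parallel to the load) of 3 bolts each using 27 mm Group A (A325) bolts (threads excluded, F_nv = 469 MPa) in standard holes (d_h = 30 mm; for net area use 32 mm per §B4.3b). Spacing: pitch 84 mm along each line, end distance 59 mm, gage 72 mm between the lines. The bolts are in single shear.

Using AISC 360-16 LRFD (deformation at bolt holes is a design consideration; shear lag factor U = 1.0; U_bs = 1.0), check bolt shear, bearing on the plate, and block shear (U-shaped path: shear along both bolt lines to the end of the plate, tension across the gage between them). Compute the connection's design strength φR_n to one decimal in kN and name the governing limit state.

Bolt shear: A_b = π(27)²/4 = 572.56 mm². φR_n = 0.75 × 469 × 572.56 × 6 × 1 = 1208.4 kN.
Bearing (12 mm plate, F_u = 400 MPa): end bolts L_c = 59 − 30/2 = 44, R_n = min(1.2×44×12×400, 2.4×27×12×400) = 253.44 kN/bolt; interior L_c = 84 − 30 = 54, R_n = 311.04 kN/bolt. φR_n = 0.75 × (2×253.44 + 4×311.04) = 1313.3 kN.
Block shear: shear path 2×[59+2×84] = 2×227 mm, A_gv = 5448, A_nv = 2×(227 − 2.5×32)×12 = 3528 mm²; tension across gage: (72 − 1×32)×12 = 480 mm². R_n = min(0.6×400×3528, 0.6×250×5448) + 1.0×400×480 = min(846.72, 817.2) + 192 = 1009.2 kN. φR_n = 0.75 × 1009.2 = 756.9 kN.
Governing: min(1208.4, 1313.3, 756.9) = 756.9 kN → block shear.

756.9 kN (block shear governs)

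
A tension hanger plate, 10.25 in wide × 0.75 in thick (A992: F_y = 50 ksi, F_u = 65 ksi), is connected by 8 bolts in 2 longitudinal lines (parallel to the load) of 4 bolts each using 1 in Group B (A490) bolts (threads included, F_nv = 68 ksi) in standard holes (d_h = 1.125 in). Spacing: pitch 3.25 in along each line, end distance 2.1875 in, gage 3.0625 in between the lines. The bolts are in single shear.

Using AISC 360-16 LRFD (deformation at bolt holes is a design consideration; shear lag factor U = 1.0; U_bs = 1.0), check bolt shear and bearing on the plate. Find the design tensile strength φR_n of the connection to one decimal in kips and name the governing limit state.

Bolt shear: A_b = π(1)²/4 = 0.7854 in². φR_n = 0.75 × 68 × 0.7854 × 8 × 1 = 320.4 kips.
Bearing (0.75 in plate, F_u = 65 ksi): end bolts L_c = 2.1875 − 1.125/2 = 1.625, R_n = min(1.2×1.625×0.75×65, 2.4×1×0.75×65) = 95.063 kips/bolt; interior L_c = 3.25 − 1.125 = 2.125, R_n = 117 kips/bolt. φR_n = 0.75 × (2×95.063 + 6×117) = 669.1 kips.
Governing: min(320.4, 669.1) = 320.4 kips → bolt shear.

320.4 kips (bolt shear governs)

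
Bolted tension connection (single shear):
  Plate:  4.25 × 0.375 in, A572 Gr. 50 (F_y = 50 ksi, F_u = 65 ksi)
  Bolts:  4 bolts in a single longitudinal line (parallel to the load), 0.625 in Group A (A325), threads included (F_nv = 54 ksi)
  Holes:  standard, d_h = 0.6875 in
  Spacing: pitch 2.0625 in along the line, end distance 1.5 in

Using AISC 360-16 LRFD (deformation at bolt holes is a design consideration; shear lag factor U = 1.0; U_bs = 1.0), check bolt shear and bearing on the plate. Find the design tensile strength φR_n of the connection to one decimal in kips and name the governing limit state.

Bolt shear: A_b = π(0.625)²/4 = 0.3068 in². φR_n = 0.75 × 54 × 0.3068 × 4 × 1 = 49.7 kips.
Bearing (0.375 in plate, F_u = 65 ksi): end bolts L_c = 1.5 − 0.6875/2 = 1.15625, R_n = min(1.2×1.15625×0.375×65, 2.4×0.625×0.375×65) = 33.82 kips/bolt; interior L_c = 2.0625 − 0.6875 = 1.375, R_n = 36.563 kips/bolt. φR_n = 0.75 × (1×33.82 + 3×36.563) = 107.6 kips.
Governing: min(49.7, 107.6) = 49.7 kips → bolt shear.

49.7 kips (bolt shear governs)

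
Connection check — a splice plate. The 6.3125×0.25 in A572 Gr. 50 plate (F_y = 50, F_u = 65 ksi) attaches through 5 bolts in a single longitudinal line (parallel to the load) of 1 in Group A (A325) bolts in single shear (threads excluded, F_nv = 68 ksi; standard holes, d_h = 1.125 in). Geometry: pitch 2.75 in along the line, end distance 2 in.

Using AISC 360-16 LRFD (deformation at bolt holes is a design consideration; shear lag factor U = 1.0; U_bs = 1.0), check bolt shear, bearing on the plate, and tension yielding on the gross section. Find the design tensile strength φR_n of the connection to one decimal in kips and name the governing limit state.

71.0 kips (gross-section yield governs)

Bolt shear: A_b = π(1)²/4 = 0.7854 in². φR_n = 0.75 × 68 × 0.7854 × 5 × 1 = 200.3 kips.
Bearing (0.25 in plate, F_u = 65 ksi): end bolts L_c = 2 − 1.125/2 = 1.4375, R_n = min(1.2×1.4375×0.25×65, 2.4×1×0.25×65) = 28.031 kips/bolt; interior L_c = 2.75 − 1.125 = 1.625, R_n = 31.688 kips/bolt. φR_n = 0.75 × (1×28.031 + 4×31.688) = 116.1 kips.
Tension yield (gross): A_g = 6.3125×0.25 = 1.5781 in². φR_n = 0.90 × 50 × 1.5781 = 71.0 kips.
Governing: min(200.3, 116.1, 71.0) = 71.0 kips → gross-section yield.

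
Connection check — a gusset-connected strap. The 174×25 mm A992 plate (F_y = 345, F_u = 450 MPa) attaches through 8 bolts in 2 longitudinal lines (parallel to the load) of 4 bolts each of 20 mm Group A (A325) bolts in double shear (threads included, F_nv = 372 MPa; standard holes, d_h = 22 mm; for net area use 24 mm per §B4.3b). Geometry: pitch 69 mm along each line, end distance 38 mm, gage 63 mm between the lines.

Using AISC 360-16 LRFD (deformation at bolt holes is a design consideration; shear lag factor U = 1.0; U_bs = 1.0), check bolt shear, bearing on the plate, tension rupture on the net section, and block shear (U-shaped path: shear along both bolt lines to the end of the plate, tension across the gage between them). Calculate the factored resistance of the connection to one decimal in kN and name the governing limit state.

1063.1 kN (net-section rupture governs)

Bolt shear: A_b = π(20)²/4 = 314.16 mm². φR_n = 0.75 × 372 × 314.16 × 8 × 2 = 1402.4 kN.
Bearing (25 mm plate, F_u = 450 MPa): end bolts L_c = 38 − 22/2 = 27, R_n = min(1.2×27×25×450, 2.4×20×25×450) = 364.5 kN/bolt; interior L_c = 69 − 22 = 47, R_n = 540 kN/bolt. φR_n = 0.75 × (2×364.5 + 6×540) = 2976.8 kN.
Tension rupture (net): A_n = (174 − 2×24)×25 = 3150 mm² (U = 1.0, A_e = A_n). φR_n = 0.75 × 450 × 3150 = 1063.1 kN.
Block shear: shear path 2×[38+3×69] = 2×245 mm, A_gv = 12250, A_nv = 2×(245 − 3.5×24)×25 = 8050 mm²; tension across gage: (63 − 1×24)×25 = 975 mm². R_n = min(0.6×450×8050, 0.6×345×12250) + 1.0×450×975 = min(2173.5, 2535.8) + 438.75 = 2612.3 kN. φR_n = 0.75 × 2612.3 = 1959.2 kN.
Governing: min(1402.4, 2976.8, 1063.1, 1959.2) = 1063.1 kN → net-section rupture.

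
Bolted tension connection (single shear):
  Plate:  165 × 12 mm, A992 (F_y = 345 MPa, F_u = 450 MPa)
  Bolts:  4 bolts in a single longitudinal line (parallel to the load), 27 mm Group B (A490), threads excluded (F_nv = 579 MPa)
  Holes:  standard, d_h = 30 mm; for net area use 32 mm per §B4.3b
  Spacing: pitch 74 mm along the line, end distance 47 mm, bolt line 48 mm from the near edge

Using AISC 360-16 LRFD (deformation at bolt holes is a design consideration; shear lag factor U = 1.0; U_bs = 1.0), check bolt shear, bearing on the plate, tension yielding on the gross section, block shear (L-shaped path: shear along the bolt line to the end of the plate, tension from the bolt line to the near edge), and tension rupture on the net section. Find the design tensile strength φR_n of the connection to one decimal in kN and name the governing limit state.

Bolt shear: A_b = π(27)²/4 = 572.56 mm². φR_n = 0.75 × 579 × 572.56 × 4 × 1 = 994.5 kN.
Bearing (12 mm plate, F_u = 450 MPa): end bolts L_c = 47 − 30/2 = 32, R_n = min(1.2×32×12×450, 2.4×27×12×450) = 207.36 kN/bolt; interior L_c = 74 − 30 = 44, R_n = 285.12 kN/bolt. φR_n = 0.75 × (1×207.36 + 3×285.12) = 797.0 kN.
Tension yield (gross): A_g = 165×12 = 1980 mm². φR_n = 0.90 × 345 × 1980 = 614.8 kN.
Block shear: shear path 1×[47+3×74] = 1×269 mm, A_gv = 3228, A_nv = 1×(269 − 3.5×32)×12 = 1884 mm²; tension to near edge: (48 − 0.5×32)×12 = 384 mm². R_n = min(0.6×450×1884, 0.6×345×3228) + 1.0×450×384 = min(508.68, 668.2) + 172.8 = 681.48 kN. φR_n = 0.75 × 681.48 = 511.1 kN.
Tension rupture (net): A_n = (165 − 1×32)×12 = 1596 mm² (U = 1.0, A_e = A_n). φR_n = 0.75 × 450 × 1596 = 538.7 kN.
Governing: min(994.5, 797.0, 614.8, 511.1, 538.7) = 511.1 kN → block shear.

511.1 kN (block shear governs)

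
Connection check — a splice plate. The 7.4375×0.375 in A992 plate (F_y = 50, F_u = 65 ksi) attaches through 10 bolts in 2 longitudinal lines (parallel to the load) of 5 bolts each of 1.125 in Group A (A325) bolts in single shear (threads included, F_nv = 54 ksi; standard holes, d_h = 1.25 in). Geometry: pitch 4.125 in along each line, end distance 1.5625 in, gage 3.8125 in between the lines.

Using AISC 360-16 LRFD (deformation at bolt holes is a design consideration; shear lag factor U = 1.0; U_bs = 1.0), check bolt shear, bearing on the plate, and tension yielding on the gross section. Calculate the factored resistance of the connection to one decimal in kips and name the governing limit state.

Bolt shear: A_b = π(1.125)²/4 = 0.99402 in². φR_n = 0.75 × 54 × 0.99402 × 10 × 1 = 402.6 kips.
Bearing (0.375 in plate, F_u = 65 ksi): end bolts L_c = 1.5625 − 1.25/2 = 0.9375, R_n = min(1.2×0.9375×0.375×65, 2.4×1.125×0.375×65) = 27.422 kips/bolt; interior L_c = 4.125 − 1.25 = 2.875, R_n = 65.813 kips/bolt. φR_n = 0.75 × (2×27.422 + 8×65.813) = 436.0 kips.
Tension yield (gross): A_g = 7.4375×0.375 = 2.7891 in². φR_n = 0.90 × 50 × 2.7891 = 125.5 kips.
Governing: min(402.6, 436.0, 125.5) = 125.5 kips → gross-section yield.

125.5 kips (gross-section yield governs)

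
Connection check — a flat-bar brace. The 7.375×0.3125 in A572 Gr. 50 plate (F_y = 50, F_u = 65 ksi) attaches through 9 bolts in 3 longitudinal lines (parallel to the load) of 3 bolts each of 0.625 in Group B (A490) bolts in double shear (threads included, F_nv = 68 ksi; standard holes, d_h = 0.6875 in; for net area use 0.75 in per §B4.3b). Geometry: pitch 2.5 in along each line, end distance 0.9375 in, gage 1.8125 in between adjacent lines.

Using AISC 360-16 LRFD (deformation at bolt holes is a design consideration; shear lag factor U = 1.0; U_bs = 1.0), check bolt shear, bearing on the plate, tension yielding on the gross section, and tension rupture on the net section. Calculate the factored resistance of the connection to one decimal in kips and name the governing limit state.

78.1 kips (net-section rupture governs)

Bolt shear: A_b = π(0.625)²/4 = 0.3068 in². φR_n = 0.75 × 68 × 0.3068 × 9 × 2 = 281.6 kips.
Bearing (0.3125 in plate, F_u = 65 ksi): end bolts L_c = 0.9375 − 0.6875/2 = 0.59375, R_n = min(1.2×0.59375×0.3125×65, 2.4×0.625×0.3125×65) = 14.473 kips/bolt; interior L_c = 2.5 − 0.6875 = 1.8125, R_n = 30.469 kips/bolt. φR_n = 0.75 × (3×14.473 + 6×30.469) = 169.7 kips.
Tension yield (gross): A_g = 7.375×0.3125 = 2.3047 in². φR_n = 0.90 × 50 × 2.3047 = 103.7 kips.
Tension rupture (net): A_n = (7.375 − 3×0.75)×0.3125 = 1.6016 in² (U = 1.0, A_e = A_n). φR_n = 0.75 × 65 × 1.6016 = 78.1 kips.
Governing: min(281.6, 169.7, 103.7, 78.1) = 78.1 kips → net-section rupture.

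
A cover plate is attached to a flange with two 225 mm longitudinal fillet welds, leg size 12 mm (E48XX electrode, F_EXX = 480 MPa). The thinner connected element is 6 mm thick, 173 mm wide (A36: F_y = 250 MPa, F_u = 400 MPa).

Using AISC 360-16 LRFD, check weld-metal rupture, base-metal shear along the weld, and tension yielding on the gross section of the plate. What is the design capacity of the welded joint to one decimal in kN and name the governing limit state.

233.6 kN (gross-section yield governs)

Weld metal: throat = 0.707×12 = 8.484 mm, L = 2×225 = 450 mm. φR_n = 0.75 × 0.6 × 480 × 8.484 × 450 = 824.6 kN.
Base metal shear (6 mm plate): yield φR_n = 1.0×0.6×250×6×450 = 405.0 kN; rupture φR_n = 0.75×0.6×400×6×450 = 486.0 kN; take 405.0 kN (yield).
Tension yield (gross): A_g = 173×6 = 1038 mm². φR_n = 0.90 × 250 × 1038 = 233.6 kN.
Governing: min(824.6, 405.0, 233.6) = 233.6 kN → gross-section yield.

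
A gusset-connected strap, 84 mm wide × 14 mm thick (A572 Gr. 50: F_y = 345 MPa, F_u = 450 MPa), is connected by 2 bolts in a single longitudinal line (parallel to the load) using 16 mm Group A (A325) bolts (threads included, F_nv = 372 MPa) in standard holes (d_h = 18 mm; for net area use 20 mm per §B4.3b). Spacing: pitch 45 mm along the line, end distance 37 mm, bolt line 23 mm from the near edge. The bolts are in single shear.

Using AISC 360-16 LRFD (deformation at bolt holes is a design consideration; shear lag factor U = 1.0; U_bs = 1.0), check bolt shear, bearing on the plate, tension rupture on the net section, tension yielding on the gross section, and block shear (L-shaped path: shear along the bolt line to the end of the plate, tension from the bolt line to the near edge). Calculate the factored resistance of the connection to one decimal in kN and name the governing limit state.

112.2 kN (bolt shear governs)

Bolt shear: A_b = π(16)²/4 = 201.06 mm². φR_n = 0.75 × 372 × 201.06 × 2 × 1 = 112.2 kN.
Bearing (14 mm plate, F_u = 450 MPa): end bolts L_c = 37 − 18/2 = 28, R_n = min(1.2×28×14×450, 2.4×16×14×450) = 211.68 kN/bolt; interior L_c = 45 − 18 = 27, R_n = 204.12 kN/bolt. φR_n = 0.75 × (1×211.68 + 1×204.12) = 311.9 kN.
Tension rupture (net): A_n = (84 − 1×20)×14 = 896 mm² (U = 1.0, A_e = A_n). φR_n = 0.75 × 450 × 896 = 302.4 kN.
Tension yield (gross): A_g = 84×14 = 1176 mm². φR_n = 0.90 × 345 × 1176 = 365.1 kN.
Block shear: shear path 1×[37+1×45] = 1×82 mm, A_gv = 1148, A_nv = 1×(82 − 1.5×20)×14 = 728 mm²; tension to near edge: (23 − 0.5×20)×14 = 182 mm². R_n = min(0.6×450×728, 0.6×345×1148) + 1.0×450×182 = min(196.56, 237.64) + 81.9 = 278.46 kN. φR_n = 0.75 × 278.46 = 208.8 kN.
Governing: min(112.2, 311.9, 302.4, 365.1, 208.8) = 112.2 kN → bolt shear.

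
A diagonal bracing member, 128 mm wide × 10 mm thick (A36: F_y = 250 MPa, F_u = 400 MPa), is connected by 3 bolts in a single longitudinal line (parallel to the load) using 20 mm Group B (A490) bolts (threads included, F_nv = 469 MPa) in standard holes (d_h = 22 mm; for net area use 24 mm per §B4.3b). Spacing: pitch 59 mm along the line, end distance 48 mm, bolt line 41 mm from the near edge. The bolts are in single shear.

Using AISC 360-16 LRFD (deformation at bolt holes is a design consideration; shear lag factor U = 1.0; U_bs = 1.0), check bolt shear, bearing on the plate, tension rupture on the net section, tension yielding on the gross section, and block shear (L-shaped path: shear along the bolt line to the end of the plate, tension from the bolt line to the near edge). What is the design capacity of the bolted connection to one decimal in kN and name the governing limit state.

273.8 kN (block shear governs)

Bolt shear: A_b = π(20)²/4 = 314.16 mm². φR_n = 0.75 × 469 × 314.16 × 3 × 1 = 331.5 kN.
Bearing (10 mm plate, F_u = 400 MPa): end bolts L_c = 48 − 22/2 = 37, R_n = min(1.2×37×10×400, 2.4×20×10×400) = 177.6 kN/bolt; interior L_c = 59 − 22 = 37, R_n = 177.6 kN/bolt. φR_n = 0.75 × (1×177.6 + 2×177.6) = 399.6 kN.
Tension rupture (net): A_n = (128 − 1×24)×10 = 1040 mm² (U = 1.0, A_e = A_n). φR_n = 0.75 × 400 × 1040 = 312.0 kN.
Tension yield (gross): A_g = 128×10 = 1280 mm². φR_n = 0.90 × 250 × 1280 = 288.0 kN.
Block shear: shear path 1×[48+2×59] = 1×166 mm, A_gv = 1660, A_nv = 1×(166 − 2.5×24)×10 = 1060 mm²; tension to near edge: (41 − 0.5×24)×10 = 290 mm². R_n = min(0.6×400×1060, 0.6×250×1660) + 1.0×400×290 = min(254.4, 249) + 116 = 365 kN. φR_n = 0.75 × 365 = 273.8 kN.
Governing: min(331.5, 399.6, 312.0, 288.0, 273.8) = 273.8 kN → block shear.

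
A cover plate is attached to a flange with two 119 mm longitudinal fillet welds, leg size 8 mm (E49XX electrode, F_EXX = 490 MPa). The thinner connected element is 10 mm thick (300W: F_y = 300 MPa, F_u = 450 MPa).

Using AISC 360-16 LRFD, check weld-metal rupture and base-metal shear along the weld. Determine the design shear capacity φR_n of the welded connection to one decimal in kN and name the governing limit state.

Weld metal: throat = 0.707×8 = 5.656 mm, L = 2×119 = 238 mm. φR_n = 0.75 × 0.6 × 490 × 5.656 × 238 = 296.8 kN.
Base metal shear (10 mm plate): yield φR_n = 1.0×0.6×300×10×238 = 428.4 kN; rupture φR_n = 0.75×0.6×450×10×238 = 482.0 kN; take 428.4 kN (yield).
Governing: min(296.8, 428.4) = 296.8 kN → weld metal.

296.8 kN (weld metal governs)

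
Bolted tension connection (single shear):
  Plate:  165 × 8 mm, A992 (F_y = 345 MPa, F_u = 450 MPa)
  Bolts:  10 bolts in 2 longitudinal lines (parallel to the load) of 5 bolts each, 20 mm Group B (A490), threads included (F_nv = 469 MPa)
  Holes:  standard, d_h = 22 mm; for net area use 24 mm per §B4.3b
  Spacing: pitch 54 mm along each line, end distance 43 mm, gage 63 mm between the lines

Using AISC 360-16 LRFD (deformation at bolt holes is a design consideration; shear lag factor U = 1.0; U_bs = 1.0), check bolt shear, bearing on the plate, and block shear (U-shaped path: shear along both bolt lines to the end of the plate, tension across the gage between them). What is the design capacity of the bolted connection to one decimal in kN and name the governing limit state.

594.5 kN (block shear governs)

Bolt shear: A_b = π(20)²/4 = 314.16 mm². φR_n = 0.75 × 469 × 314.16 × 10 × 1 = 1105.1 kN.
Bearing (8 mm plate, F_u = 450 MPa): end bolts L_c = 43 − 22/2 = 32, R_n = min(1.2×32×8×450, 2.4×20×8×450) = 138.24 kN/bolt; interior L_c = 54 − 22 = 32, R_n = 138.24 kN/bolt. φR_n = 0.75 × (2×138.24 + 8×138.24) = 1036.8 kN.
Block shear: shear path 2×[43+4×54] = 2×259 mm, A_gv = 4144, A_nv = 2×(259 − 4.5×24)×8 = 2416 mm²; tension across gage: (63 − 1×24)×8 = 312 mm². R_n = min(0.6×450×2416, 0.6×345×4144) + 1.0×450×312 = min(652.32, 857.81) + 140.4 = 792.72 kN. φR_n = 0.75 × 792.72 = 594.5 kN.
Governing: min(1105.1, 1036.8, 594.5) = 594.5 kN → block shear.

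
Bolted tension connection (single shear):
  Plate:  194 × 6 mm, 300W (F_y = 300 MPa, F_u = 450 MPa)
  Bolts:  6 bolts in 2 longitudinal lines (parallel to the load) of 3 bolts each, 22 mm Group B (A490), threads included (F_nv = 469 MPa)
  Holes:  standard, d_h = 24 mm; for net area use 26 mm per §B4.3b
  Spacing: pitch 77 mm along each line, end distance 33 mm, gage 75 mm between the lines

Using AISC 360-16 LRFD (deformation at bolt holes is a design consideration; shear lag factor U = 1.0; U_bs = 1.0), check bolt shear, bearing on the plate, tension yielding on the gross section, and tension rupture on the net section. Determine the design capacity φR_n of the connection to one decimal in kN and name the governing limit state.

Bolt shear: A_b = π(22)²/4 = 380.13 mm². φR_n = 0.75 × 469 × 380.13 × 6 × 1 = 802.3 kN.
Bearing (6 mm plate, F_u = 450 MPa): end bolts L_c = 33 − 24/2 = 21, R_n = min(1.2×21×6×450, 2.4×22×6×450) = 68.04 kN/bolt; interior L_c = 77 − 24 = 53, R_n = 142.56 kN/bolt. φR_n = 0.75 × (2×68.04 + 4×142.56) = 529.7 kN.
Tension yield (gross): A_g = 194×6 = 1164 mm². φR_n = 0.90 × 300 × 1164 = 314.3 kN.
Tension rupture (net): A_n = (194 − 2×26)×6 = 852 mm² (U = 1.0, A_e = A_n). φR_n = 0.75 × 450 × 852 = 287.6 kN.
Governing: min(802.3, 529.7, 314.3, 287.6) = 287.6 kN → net-section rupture.

287.6 kN (net-section rupture governs)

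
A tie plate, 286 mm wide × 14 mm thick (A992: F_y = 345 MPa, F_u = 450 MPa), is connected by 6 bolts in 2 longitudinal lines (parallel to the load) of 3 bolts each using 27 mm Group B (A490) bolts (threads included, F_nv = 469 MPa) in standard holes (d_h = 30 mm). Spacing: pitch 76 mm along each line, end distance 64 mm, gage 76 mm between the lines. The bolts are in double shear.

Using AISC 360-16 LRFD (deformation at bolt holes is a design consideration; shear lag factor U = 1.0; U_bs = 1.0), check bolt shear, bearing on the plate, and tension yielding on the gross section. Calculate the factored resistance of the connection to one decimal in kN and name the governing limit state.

Bolt shear: A_b = π(27)²/4 = 572.56 mm². φR_n = 0.75 × 469 × 572.56 × 6 × 2 = 2416.8 kN.
Bearing (14 mm plate, F_u = 450 MPa): end bolts L_c = 64 − 30/2 = 49, R_n = min(1.2×49×14×450, 2.4×27×14×450) = 370.44 kN/bolt; interior L_c = 76 − 30 = 46, R_n = 347.76 kN/bolt. φR_n = 0.75 × (2×370.44 + 4×347.76) = 1598.9 kN.
Tension yield (gross): A_g = 286×14 = 4004 mm². φR_n = 0.90 × 345 × 4004 = 1243.2 kN.
Governing: min(2416.8, 1598.9, 1243.2) = 1243.2 kN → gross-section yield.

1243.2 kN (gross-section yield governs)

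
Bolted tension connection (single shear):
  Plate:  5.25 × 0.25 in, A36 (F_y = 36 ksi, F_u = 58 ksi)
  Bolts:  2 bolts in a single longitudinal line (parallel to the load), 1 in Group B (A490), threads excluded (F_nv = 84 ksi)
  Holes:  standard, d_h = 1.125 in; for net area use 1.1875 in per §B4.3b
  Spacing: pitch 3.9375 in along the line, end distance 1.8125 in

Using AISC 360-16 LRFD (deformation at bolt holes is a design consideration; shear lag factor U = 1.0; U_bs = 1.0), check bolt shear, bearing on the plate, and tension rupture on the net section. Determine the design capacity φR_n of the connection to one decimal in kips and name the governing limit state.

Bolt shear: A_b = π(1)²/4 = 0.7854 in². φR_n = 0.75 × 84 × 0.7854 × 2 × 1 = 99.0 kips.
Bearing (0.25 in plate, F_u = 58 ksi): end bolts L_c = 1.8125 − 1.125/2 = 1.25, R_n = min(1.2×1.25×0.25×58, 2.4×1×0.25×58) = 21.75 kips/bolt; interior L_c = 3.9375 − 1.125 = 2.8125, R_n = 34.8 kips/bolt. φR_n = 0.75 × (1×21.75 + 1×34.8) = 42.4 kips.
Tension rupture (net): A_n = (5.25 − 1×1.1875)×0.25 = 1.0156 in² (U = 1.0, A_e = A_n). φR_n = 0.75 × 58 × 1.0156 = 44.2 kips.
Governing: min(99.0, 42.4, 44.2) = 42.4 kips → bearing.

42.4 kips (bearing governs)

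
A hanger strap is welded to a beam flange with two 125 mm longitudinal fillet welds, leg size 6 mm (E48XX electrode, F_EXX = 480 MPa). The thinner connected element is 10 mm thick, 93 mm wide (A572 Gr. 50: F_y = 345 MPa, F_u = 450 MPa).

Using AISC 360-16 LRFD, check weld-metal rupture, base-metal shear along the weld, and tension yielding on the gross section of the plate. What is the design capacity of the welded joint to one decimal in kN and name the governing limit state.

229.1 kN (weld metal governs)

Weld metal: throat = 0.707×6 = 4.242 mm, L = 2×125 = 250 mm. φR_n = 0.75 × 0.6 × 480 × 4.242 × 250 = 229.1 kN.
Base metal shear (10 mm plate): yield φR_n = 1.0×0.6×345×10×250 = 517.5 kN; rupture φR_n = 0.75×0.6×450×10×250 = 506.3 kN; take 506.3 kN (rupture).
Tension yield (gross): A_g = 93×10 = 930 mm². φR_n = 0.90 × 345 × 930 = 288.8 kN.
Governing: min(229.1, 506.3, 288.8) = 229.1 kN → weld metal.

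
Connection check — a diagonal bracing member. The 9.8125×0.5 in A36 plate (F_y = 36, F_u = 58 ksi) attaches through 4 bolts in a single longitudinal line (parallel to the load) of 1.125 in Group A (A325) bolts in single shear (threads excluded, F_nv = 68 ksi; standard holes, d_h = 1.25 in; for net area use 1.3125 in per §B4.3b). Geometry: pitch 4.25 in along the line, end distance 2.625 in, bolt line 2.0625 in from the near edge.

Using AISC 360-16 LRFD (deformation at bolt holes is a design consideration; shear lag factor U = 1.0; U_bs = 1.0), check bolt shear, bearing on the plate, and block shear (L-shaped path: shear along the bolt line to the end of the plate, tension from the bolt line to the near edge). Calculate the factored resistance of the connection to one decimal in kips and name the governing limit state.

155.1 kips (block shear governs)

Bolt shear: A_b = π(1.125)²/4 = 0.99402 in². φR_n = 0.75 × 68 × 0.99402 × 4 × 1 = 202.8 kips.
Bearing (0.5 in plate, F_u = 58 ksi): end bolts L_c = 2.625 − 1.25/2 = 2, R_n = min(1.2×2×0.5×58, 2.4×1.125×0.5×58) = 69.6 kips/bolt; interior L_c = 4.25 − 1.25 = 3, R_n = 78.3 kips/bolt. φR_n = 0.75 × (1×69.6 + 3×78.3) = 228.4 kips.
Block shear: shear path 1×[2.625+3×4.25] = 1×15.375 in, A_gv = 7.6875, A_nv = 1×(15.375 − 3.5×1.3125)×0.5 = 5.3906 in²; tension to near edge: (2.0625 − 0.5×1.3125)×0.5 = 0.70313 in². R_n = min(0.6×58×5.3906, 0.6×36×7.6875) + 1.0×58×0.70313 = min(187.59, 166.05) + 40.782 = 206.83 kips. φR_n = 0.75 × 206.83 = 155.1 kips.
Governing: min(202.8, 228.4, 155.1) = 155.1 kips → block shear.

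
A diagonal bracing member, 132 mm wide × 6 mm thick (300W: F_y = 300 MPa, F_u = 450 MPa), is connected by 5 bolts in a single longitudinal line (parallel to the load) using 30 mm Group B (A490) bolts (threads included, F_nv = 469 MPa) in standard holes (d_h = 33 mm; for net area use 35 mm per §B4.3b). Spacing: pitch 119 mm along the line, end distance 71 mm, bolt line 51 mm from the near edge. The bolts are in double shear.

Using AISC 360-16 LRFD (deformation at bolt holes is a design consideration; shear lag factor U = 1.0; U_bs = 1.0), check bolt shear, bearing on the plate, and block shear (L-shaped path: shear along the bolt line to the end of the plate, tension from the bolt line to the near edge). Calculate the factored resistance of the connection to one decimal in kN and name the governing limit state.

510.9 kN (block shear governs)

Bolt shear: A_b = π(30)²/4 = 706.86 mm². φR_n = 0.75 × 469 × 706.86 × 5 × 2 = 2486.4 kN.
Bearing (6 mm plate, F_u = 450 MPa): end bolts L_c = 71 − 33/2 = 54.5, R_n = min(1.2×54.5×6×450, 2.4×30×6×450) = 176.58 kN/bolt; interior L_c = 119 − 33 = 86, R_n = 194.4 kN/bolt. φR_n = 0.75 × (1×176.58 + 4×194.4) = 715.6 kN.
Block shear: shear path 1×[71+4×119] = 1×547 mm, A_gv = 3282, A_nv = 1×(547 − 4.5×35)×6 = 2337 mm²; tension to near edge: (51 − 0.5×35)×6 = 201 mm². R_n = min(0.6×450×2337, 0.6×300×3282) + 1.0×450×201 = min(630.99, 590.76) + 90.45 = 681.21 kN. φR_n = 0.75 × 681.21 = 510.9 kN.
Governing: min(2486.4, 715.6, 510.9) = 510.9 kN → block shear.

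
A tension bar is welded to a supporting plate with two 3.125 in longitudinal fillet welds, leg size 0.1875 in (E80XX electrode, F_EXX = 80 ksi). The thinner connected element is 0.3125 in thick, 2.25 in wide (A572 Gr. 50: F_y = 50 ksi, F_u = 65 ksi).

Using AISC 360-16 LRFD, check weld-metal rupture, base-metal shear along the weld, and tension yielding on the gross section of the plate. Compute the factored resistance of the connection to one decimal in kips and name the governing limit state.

Weld metal: throat = 0.707×0.1875 = 0.13256 in, L = 2×3.125 = 6.25 in. φR_n = 0.75 × 0.6 × 80 × 0.13256 × 6.25 = 29.8 kips.
Base metal shear (0.3125 in plate): yield φR_n = 1.0×0.6×50×0.3125×6.25 = 58.6 kips; rupture φR_n = 0.75×0.6×65×0.3125×6.25 = 57.1 kips; take 57.1 kips (rupture).
Tension yield (gross): A_g = 2.25×0.3125 = 0.70313 in². φR_n = 0.90 × 50 × 0.70313 = 31.6 kips.
Governing: min(29.8, 57.1, 31.6) = 29.8 kips → weld metal.

29.8 kips (weld metal governs)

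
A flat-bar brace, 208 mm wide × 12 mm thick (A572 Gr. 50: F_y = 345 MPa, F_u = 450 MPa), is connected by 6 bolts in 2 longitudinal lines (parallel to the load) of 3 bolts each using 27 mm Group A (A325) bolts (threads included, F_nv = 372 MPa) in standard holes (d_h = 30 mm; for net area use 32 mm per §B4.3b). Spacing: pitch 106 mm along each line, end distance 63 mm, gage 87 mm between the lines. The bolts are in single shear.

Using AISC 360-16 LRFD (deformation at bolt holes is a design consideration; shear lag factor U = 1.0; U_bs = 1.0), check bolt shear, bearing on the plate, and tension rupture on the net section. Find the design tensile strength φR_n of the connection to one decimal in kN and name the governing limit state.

Bolt shear: A_b = π(27)²/4 = 572.56 mm². φR_n = 0.75 × 372 × 572.56 × 6 × 1 = 958.5 kN.
Bearing (12 mm plate, F_u = 450 MPa): end bolts L_c = 63 − 30/2 = 48, R_n = min(1.2×48×12×450, 2.4×27×12×450) = 311.04 kN/bolt; interior L_c = 106 − 30 = 76, R_n = 349.92 kN/bolt. φR_n = 0.75 × (2×311.04 + 4×349.92) = 1516.3 kN.
Tension rupture (net): A_n = (208 − 2×32)×12 = 1728 mm² (U = 1.0, A_e = A_n). φR_n = 0.75 × 450 × 1728 = 583.2 kN.
Governing: min(958.5, 1516.3, 583.2) = 583.2 kN → net-section rupture.

583.2 kN (net-section rupture governs)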